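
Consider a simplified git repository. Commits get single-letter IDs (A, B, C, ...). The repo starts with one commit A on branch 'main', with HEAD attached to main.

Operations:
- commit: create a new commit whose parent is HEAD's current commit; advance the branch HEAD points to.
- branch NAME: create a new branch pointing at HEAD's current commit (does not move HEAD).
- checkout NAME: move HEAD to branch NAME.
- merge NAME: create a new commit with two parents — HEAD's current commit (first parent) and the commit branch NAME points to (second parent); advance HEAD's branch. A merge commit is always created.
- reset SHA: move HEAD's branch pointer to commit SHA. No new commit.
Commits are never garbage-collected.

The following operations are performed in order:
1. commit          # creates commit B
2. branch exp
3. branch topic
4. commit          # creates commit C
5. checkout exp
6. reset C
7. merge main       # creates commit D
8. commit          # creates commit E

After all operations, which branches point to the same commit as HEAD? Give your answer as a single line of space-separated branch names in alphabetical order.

After op 1 (commit): HEAD=main@B [main=B]
After op 2 (branch): HEAD=main@B [exp=B main=B]
After op 3 (branch): HEAD=main@B [exp=B main=B topic=B]
After op 4 (commit): HEAD=main@C [exp=B main=C topic=B]
After op 5 (checkout): HEAD=exp@B [exp=B main=C topic=B]
After op 6 (reset): HEAD=exp@C [exp=C main=C topic=B]
After op 7 (merge): HEAD=exp@D [exp=D main=C topic=B]
After op 8 (commit): HEAD=exp@E [exp=E main=C topic=B]

Answer: exp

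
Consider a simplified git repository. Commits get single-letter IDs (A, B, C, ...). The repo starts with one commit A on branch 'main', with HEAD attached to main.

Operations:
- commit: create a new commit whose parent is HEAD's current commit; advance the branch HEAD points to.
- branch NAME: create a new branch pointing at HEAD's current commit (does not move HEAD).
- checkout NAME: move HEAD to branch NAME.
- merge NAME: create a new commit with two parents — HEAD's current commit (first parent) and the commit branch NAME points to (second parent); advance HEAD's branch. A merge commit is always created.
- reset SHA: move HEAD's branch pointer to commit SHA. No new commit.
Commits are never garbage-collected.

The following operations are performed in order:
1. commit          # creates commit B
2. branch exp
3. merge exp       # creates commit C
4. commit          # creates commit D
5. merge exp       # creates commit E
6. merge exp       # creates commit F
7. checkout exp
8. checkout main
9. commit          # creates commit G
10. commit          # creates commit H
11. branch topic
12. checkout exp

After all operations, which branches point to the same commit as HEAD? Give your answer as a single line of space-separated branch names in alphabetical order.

Answer: exp

Derivation:
After op 1 (commit): HEAD=main@B [main=B]
After op 2 (branch): HEAD=main@B [exp=B main=B]
After op 3 (merge): HEAD=main@C [exp=B main=C]
After op 4 (commit): HEAD=main@D [exp=B main=D]
After op 5 (merge): HEAD=main@E [exp=B main=E]
After op 6 (merge): HEAD=main@F [exp=B main=F]
After op 7 (checkout): HEAD=exp@B [exp=B main=F]
After op 8 (checkout): HEAD=main@F [exp=B main=F]
After op 9 (commit): HEAD=main@G [exp=B main=G]
After op 10 (commit): HEAD=main@H [exp=B main=H]
After op 11 (branch): HEAD=main@H [exp=B main=H topic=H]
After op 12 (checkout): HEAD=exp@B [exp=B main=H topic=H]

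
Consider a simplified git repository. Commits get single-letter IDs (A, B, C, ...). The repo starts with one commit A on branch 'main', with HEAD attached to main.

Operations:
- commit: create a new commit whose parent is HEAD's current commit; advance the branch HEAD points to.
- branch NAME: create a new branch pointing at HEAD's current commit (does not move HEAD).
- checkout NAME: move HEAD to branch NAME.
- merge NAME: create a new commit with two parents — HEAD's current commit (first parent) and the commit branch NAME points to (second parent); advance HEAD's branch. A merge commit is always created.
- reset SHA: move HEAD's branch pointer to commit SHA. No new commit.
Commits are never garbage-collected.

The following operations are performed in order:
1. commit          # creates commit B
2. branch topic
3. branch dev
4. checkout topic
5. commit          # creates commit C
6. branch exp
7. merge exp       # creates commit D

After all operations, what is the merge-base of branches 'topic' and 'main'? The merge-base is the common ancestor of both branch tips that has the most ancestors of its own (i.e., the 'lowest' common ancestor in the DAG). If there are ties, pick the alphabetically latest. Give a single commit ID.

Answer: B

Derivation:
After op 1 (commit): HEAD=main@B [main=B]
After op 2 (branch): HEAD=main@B [main=B topic=B]
After op 3 (branch): HEAD=main@B [dev=B main=B topic=B]
After op 4 (checkout): HEAD=topic@B [dev=B main=B topic=B]
After op 5 (commit): HEAD=topic@C [dev=B main=B topic=C]
After op 6 (branch): HEAD=topic@C [dev=B exp=C main=B topic=C]
After op 7 (merge): HEAD=topic@D [dev=B exp=C main=B topic=D]
ancestors(topic=D): ['A', 'B', 'C', 'D']
ancestors(main=B): ['A', 'B']
common: ['A', 'B']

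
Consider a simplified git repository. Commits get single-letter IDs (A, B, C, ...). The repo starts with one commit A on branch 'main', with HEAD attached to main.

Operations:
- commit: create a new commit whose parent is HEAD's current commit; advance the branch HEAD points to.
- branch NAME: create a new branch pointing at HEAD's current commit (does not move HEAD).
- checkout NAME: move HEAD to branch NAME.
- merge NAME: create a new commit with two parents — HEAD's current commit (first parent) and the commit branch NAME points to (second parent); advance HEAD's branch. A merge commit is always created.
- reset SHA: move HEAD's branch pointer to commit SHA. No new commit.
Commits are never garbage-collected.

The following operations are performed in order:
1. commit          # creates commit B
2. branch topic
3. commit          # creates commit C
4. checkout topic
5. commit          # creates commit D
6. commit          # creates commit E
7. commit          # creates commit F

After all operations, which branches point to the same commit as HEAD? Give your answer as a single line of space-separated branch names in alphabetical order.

After op 1 (commit): HEAD=main@B [main=B]
After op 2 (branch): HEAD=main@B [main=B topic=B]
After op 3 (commit): HEAD=main@C [main=C topic=B]
After op 4 (checkout): HEAD=topic@B [main=C topic=B]
After op 5 (commit): HEAD=topic@D [main=C topic=D]
After op 6 (commit): HEAD=topic@E [main=C topic=E]
After op 7 (commit): HEAD=topic@F [main=C topic=F]

Answer: topic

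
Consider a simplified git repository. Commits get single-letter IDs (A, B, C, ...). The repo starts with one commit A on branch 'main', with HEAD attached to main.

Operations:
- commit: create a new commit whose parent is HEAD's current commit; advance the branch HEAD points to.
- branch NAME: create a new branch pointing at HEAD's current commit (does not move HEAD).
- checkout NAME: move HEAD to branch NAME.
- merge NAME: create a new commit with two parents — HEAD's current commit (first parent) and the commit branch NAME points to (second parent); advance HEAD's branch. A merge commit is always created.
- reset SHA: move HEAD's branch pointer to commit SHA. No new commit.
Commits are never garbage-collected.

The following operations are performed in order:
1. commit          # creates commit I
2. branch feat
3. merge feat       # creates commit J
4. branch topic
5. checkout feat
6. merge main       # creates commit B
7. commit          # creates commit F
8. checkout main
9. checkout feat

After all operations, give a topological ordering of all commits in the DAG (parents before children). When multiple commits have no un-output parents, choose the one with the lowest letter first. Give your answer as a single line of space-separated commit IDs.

Answer: A I J B F

Derivation:
After op 1 (commit): HEAD=main@I [main=I]
After op 2 (branch): HEAD=main@I [feat=I main=I]
After op 3 (merge): HEAD=main@J [feat=I main=J]
After op 4 (branch): HEAD=main@J [feat=I main=J topic=J]
After op 5 (checkout): HEAD=feat@I [feat=I main=J topic=J]
After op 6 (merge): HEAD=feat@B [feat=B main=J topic=J]
After op 7 (commit): HEAD=feat@F [feat=F main=J topic=J]
After op 8 (checkout): HEAD=main@J [feat=F main=J topic=J]
After op 9 (checkout): HEAD=feat@F [feat=F main=J topic=J]
commit A: parents=[]
commit B: parents=['I', 'J']
commit F: parents=['B']
commit I: parents=['A']
commit J: parents=['I', 'I']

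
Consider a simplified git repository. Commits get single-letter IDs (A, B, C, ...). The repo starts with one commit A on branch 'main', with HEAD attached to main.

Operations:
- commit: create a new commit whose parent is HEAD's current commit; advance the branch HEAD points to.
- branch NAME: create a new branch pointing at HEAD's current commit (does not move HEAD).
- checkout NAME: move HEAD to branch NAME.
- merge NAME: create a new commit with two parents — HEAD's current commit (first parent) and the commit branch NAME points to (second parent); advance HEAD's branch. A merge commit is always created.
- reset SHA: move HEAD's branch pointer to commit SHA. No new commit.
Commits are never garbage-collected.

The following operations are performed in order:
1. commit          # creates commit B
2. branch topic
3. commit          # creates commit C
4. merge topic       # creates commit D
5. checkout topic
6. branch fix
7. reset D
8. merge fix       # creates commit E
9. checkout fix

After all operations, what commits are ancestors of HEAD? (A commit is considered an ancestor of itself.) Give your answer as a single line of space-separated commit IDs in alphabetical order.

Answer: A B

Derivation:
After op 1 (commit): HEAD=main@B [main=B]
After op 2 (branch): HEAD=main@B [main=B topic=B]
After op 3 (commit): HEAD=main@C [main=C topic=B]
After op 4 (merge): HEAD=main@D [main=D topic=B]
After op 5 (checkout): HEAD=topic@B [main=D topic=B]
After op 6 (branch): HEAD=topic@B [fix=B main=D topic=B]
After op 7 (reset): HEAD=topic@D [fix=B main=D topic=D]
After op 8 (merge): HEAD=topic@E [fix=B main=D topic=E]
After op 9 (checkout): HEAD=fix@B [fix=B main=D topic=E]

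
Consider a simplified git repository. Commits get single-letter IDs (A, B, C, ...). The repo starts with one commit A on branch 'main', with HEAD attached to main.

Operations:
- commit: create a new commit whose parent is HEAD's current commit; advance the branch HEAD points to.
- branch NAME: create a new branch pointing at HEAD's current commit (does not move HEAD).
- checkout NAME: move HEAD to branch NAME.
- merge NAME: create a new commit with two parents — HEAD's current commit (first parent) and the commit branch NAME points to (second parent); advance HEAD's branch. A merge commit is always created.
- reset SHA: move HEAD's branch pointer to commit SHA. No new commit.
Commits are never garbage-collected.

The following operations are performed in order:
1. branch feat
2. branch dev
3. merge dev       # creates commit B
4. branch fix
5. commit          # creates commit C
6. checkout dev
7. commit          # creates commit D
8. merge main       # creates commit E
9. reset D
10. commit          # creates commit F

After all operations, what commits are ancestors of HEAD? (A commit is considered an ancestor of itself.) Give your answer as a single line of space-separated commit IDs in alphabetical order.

After op 1 (branch): HEAD=main@A [feat=A main=A]
After op 2 (branch): HEAD=main@A [dev=A feat=A main=A]
After op 3 (merge): HEAD=main@B [dev=A feat=A main=B]
After op 4 (branch): HEAD=main@B [dev=A feat=A fix=B main=B]
After op 5 (commit): HEAD=main@C [dev=A feat=A fix=B main=C]
After op 6 (checkout): HEAD=dev@A [dev=A feat=A fix=B main=C]
After op 7 (commit): HEAD=dev@D [dev=D feat=A fix=B main=C]
After op 8 (merge): HEAD=dev@E [dev=E feat=A fix=B main=C]
After op 9 (reset): HEAD=dev@D [dev=D feat=A fix=B main=C]
After op 10 (commit): HEAD=dev@F [dev=F feat=A fix=B main=C]

Answer: A D F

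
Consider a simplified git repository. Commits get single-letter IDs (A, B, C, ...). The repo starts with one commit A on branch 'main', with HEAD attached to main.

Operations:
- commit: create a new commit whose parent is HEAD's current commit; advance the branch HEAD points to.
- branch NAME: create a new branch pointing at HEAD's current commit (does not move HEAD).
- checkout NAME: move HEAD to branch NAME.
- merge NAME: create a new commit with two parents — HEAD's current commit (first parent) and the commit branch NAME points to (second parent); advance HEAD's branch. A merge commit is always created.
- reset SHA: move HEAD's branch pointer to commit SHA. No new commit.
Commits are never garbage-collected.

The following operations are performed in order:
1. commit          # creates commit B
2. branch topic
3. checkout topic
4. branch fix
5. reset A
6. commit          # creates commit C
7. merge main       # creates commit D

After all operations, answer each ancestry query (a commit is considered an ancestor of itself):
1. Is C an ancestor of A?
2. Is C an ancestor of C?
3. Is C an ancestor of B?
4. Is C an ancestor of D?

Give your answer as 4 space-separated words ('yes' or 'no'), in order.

Answer: no yes no yes

Derivation:
After op 1 (commit): HEAD=main@B [main=B]
After op 2 (branch): HEAD=main@B [main=B topic=B]
After op 3 (checkout): HEAD=topic@B [main=B topic=B]
After op 4 (branch): HEAD=topic@B [fix=B main=B topic=B]
After op 5 (reset): HEAD=topic@A [fix=B main=B topic=A]
After op 6 (commit): HEAD=topic@C [fix=B main=B topic=C]
After op 7 (merge): HEAD=topic@D [fix=B main=B topic=D]
ancestors(A) = {A}; C in? no
ancestors(C) = {A,C}; C in? yes
ancestors(B) = {A,B}; C in? no
ancestors(D) = {A,B,C,D}; C in? yes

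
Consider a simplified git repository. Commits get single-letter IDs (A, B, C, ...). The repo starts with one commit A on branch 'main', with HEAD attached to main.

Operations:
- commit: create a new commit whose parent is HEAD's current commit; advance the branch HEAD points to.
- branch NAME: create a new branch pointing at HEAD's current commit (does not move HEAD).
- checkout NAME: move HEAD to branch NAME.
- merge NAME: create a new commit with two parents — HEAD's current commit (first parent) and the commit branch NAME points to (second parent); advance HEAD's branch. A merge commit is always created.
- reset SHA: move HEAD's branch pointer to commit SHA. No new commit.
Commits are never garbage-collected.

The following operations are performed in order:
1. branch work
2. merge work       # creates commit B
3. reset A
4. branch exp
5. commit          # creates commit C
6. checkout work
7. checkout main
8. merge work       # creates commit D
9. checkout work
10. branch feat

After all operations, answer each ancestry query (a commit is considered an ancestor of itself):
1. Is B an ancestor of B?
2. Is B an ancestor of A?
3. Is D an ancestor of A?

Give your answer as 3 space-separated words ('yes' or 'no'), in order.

Answer: yes no no

Derivation:
After op 1 (branch): HEAD=main@A [main=A work=A]
After op 2 (merge): HEAD=main@B [main=B work=A]
After op 3 (reset): HEAD=main@A [main=A work=A]
After op 4 (branch): HEAD=main@A [exp=A main=A work=A]
After op 5 (commit): HEAD=main@C [exp=A main=C work=A]
After op 6 (checkout): HEAD=work@A [exp=A main=C work=A]
After op 7 (checkout): HEAD=main@C [exp=A main=C work=A]
After op 8 (merge): HEAD=main@D [exp=A main=D work=A]
After op 9 (checkout): HEAD=work@A [exp=A main=D work=A]
After op 10 (branch): HEAD=work@A [exp=A feat=A main=D work=A]
ancestors(B) = {A,B}; B in? yes
ancestors(A) = {A}; B in? no
ancestors(A) = {A}; D in? no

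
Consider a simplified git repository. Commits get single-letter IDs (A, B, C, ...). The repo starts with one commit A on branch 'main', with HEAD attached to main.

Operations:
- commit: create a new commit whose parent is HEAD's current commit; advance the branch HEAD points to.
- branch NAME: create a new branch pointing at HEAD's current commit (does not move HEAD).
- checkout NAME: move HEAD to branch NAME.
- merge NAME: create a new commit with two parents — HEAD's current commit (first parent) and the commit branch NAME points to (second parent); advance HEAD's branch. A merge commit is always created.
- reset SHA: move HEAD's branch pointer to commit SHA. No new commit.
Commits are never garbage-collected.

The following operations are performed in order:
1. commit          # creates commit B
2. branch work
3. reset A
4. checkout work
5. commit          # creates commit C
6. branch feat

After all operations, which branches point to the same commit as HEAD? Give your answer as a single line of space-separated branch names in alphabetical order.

Answer: feat work

Derivation:
After op 1 (commit): HEAD=main@B [main=B]
After op 2 (branch): HEAD=main@B [main=B work=B]
After op 3 (reset): HEAD=main@A [main=A work=B]
After op 4 (checkout): HEAD=work@B [main=A work=B]
After op 5 (commit): HEAD=work@C [main=A work=C]
After op 6 (branch): HEAD=work@C [feat=C main=A work=C]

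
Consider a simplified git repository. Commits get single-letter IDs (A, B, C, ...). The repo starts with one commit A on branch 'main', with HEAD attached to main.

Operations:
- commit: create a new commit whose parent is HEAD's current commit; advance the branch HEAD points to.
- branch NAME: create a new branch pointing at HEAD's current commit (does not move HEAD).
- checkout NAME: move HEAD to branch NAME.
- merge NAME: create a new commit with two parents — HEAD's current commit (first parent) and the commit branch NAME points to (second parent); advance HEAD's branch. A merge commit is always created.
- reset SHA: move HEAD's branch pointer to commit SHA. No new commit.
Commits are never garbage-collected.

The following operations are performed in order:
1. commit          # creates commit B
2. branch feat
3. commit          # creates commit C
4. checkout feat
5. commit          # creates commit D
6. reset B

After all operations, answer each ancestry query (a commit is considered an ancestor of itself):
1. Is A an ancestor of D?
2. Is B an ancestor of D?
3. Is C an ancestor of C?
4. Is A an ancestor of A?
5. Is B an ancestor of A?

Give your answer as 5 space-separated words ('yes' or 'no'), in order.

Answer: yes yes yes yes no

Derivation:
After op 1 (commit): HEAD=main@B [main=B]
After op 2 (branch): HEAD=main@B [feat=B main=B]
After op 3 (commit): HEAD=main@C [feat=B main=C]
After op 4 (checkout): HEAD=feat@B [feat=B main=C]
After op 5 (commit): HEAD=feat@D [feat=D main=C]
After op 6 (reset): HEAD=feat@B [feat=B main=C]
ancestors(D) = {A,B,D}; A in? yes
ancestors(D) = {A,B,D}; B in? yes
ancestors(C) = {A,B,C}; C in? yes
ancestors(A) = {A}; A in? yes
ancestors(A) = {A}; B in? no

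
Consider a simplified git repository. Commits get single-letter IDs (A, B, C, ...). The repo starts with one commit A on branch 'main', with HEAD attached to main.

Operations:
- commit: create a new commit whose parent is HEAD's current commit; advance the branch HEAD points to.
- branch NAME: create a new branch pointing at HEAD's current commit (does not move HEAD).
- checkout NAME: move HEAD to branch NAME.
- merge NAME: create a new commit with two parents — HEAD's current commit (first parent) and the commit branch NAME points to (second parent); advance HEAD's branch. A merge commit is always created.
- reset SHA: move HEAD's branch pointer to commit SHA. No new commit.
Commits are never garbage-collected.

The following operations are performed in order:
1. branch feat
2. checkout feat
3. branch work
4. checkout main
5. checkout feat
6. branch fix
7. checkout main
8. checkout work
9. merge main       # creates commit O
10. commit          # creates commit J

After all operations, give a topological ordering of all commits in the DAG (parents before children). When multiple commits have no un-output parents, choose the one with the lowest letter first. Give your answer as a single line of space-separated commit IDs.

Answer: A O J

Derivation:
After op 1 (branch): HEAD=main@A [feat=A main=A]
After op 2 (checkout): HEAD=feat@A [feat=A main=A]
After op 3 (branch): HEAD=feat@A [feat=A main=A work=A]
After op 4 (checkout): HEAD=main@A [feat=A main=A work=A]
After op 5 (checkout): HEAD=feat@A [feat=A main=A work=A]
After op 6 (branch): HEAD=feat@A [feat=A fix=A main=A work=A]
After op 7 (checkout): HEAD=main@A [feat=A fix=A main=A work=A]
After op 8 (checkout): HEAD=work@A [feat=A fix=A main=A work=A]
After op 9 (merge): HEAD=work@O [feat=A fix=A main=A work=O]
After op 10 (commit): HEAD=work@J [feat=A fix=A main=A work=J]
commit A: parents=[]
commit J: parents=['O']
commit O: parents=['A', 'A']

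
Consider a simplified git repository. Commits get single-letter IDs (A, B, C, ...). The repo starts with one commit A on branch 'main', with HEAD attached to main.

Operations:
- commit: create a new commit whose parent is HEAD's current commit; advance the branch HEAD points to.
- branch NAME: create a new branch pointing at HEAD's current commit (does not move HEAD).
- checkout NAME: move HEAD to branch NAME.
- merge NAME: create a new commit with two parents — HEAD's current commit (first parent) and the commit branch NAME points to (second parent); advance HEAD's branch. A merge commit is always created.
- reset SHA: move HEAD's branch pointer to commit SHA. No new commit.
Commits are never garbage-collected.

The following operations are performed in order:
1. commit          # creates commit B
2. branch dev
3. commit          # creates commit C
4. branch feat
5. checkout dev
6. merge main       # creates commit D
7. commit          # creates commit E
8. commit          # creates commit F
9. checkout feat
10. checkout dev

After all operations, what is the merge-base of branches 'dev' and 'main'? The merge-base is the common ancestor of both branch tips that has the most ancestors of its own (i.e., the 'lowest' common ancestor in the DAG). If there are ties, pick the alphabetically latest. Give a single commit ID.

Answer: C

Derivation:
After op 1 (commit): HEAD=main@B [main=B]
After op 2 (branch): HEAD=main@B [dev=B main=B]
After op 3 (commit): HEAD=main@C [dev=B main=C]
After op 4 (branch): HEAD=main@C [dev=B feat=C main=C]
After op 5 (checkout): HEAD=dev@B [dev=B feat=C main=C]
After op 6 (merge): HEAD=dev@D [dev=D feat=C main=C]
After op 7 (commit): HEAD=dev@E [dev=E feat=C main=C]
After op 8 (commit): HEAD=dev@F [dev=F feat=C main=C]
After op 9 (checkout): HEAD=feat@C [dev=F feat=C main=C]
After op 10 (checkout): HEAD=dev@F [dev=F feat=C main=C]
ancestors(dev=F): ['A', 'B', 'C', 'D', 'E', 'F']
ancestors(main=C): ['A', 'B', 'C']
common: ['A', 'B', 'C']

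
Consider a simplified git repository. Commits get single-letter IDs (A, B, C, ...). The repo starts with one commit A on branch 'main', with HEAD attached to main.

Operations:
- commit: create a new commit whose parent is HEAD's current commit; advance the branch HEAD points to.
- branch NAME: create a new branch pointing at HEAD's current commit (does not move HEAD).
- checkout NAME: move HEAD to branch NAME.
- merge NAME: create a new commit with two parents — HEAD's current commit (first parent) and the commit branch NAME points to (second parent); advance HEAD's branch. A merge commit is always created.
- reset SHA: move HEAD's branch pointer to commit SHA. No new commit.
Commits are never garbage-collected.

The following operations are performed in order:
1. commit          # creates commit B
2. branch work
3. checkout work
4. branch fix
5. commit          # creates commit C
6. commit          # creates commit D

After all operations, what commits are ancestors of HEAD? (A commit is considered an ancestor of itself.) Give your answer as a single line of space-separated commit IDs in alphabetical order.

Answer: A B C D

Derivation:
After op 1 (commit): HEAD=main@B [main=B]
After op 2 (branch): HEAD=main@B [main=B work=B]
After op 3 (checkout): HEAD=work@B [main=B work=B]
After op 4 (branch): HEAD=work@B [fix=B main=B work=B]
After op 5 (commit): HEAD=work@C [fix=B main=B work=C]
After op 6 (commit): HEAD=work@D [fix=B main=B work=D]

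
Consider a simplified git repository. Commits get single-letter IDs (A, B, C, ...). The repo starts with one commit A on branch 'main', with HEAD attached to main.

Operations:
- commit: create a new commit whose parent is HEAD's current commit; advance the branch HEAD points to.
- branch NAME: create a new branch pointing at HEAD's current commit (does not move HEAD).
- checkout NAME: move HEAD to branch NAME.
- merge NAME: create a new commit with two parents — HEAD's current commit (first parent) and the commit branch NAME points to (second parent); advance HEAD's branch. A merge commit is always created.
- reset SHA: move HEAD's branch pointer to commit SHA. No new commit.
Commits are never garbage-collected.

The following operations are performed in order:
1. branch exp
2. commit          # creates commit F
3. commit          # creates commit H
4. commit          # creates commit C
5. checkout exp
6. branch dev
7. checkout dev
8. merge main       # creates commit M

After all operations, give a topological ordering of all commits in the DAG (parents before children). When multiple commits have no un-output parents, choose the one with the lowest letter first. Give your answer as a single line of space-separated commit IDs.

Answer: A F H C M

Derivation:
After op 1 (branch): HEAD=main@A [exp=A main=A]
After op 2 (commit): HEAD=main@F [exp=A main=F]
After op 3 (commit): HEAD=main@H [exp=A main=H]
After op 4 (commit): HEAD=main@C [exp=A main=C]
After op 5 (checkout): HEAD=exp@A [exp=A main=C]
After op 6 (branch): HEAD=exp@A [dev=A exp=A main=C]
After op 7 (checkout): HEAD=dev@A [dev=A exp=A main=C]
After op 8 (merge): HEAD=dev@M [dev=M exp=A main=C]
commit A: parents=[]
commit C: parents=['H']
commit F: parents=['A']
commit H: parents=['F']
commit M: parents=['A', 'C']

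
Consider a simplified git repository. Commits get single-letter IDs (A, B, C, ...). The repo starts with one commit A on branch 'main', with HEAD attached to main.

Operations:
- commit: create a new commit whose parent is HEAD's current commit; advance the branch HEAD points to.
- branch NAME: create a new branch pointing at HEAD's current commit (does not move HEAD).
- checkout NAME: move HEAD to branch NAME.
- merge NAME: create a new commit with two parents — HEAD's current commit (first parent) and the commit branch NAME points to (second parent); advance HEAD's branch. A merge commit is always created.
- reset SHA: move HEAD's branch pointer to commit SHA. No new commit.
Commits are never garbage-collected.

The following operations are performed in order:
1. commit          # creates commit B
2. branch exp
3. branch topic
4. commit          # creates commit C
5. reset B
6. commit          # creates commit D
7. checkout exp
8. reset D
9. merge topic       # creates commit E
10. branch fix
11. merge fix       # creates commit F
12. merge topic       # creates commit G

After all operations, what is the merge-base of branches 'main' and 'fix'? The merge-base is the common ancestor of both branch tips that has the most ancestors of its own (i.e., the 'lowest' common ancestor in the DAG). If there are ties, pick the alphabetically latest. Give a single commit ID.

After op 1 (commit): HEAD=main@B [main=B]
After op 2 (branch): HEAD=main@B [exp=B main=B]
After op 3 (branch): HEAD=main@B [exp=B main=B topic=B]
After op 4 (commit): HEAD=main@C [exp=B main=C topic=B]
After op 5 (reset): HEAD=main@B [exp=B main=B topic=B]
After op 6 (commit): HEAD=main@D [exp=B main=D topic=B]
After op 7 (checkout): HEAD=exp@B [exp=B main=D topic=B]
After op 8 (reset): HEAD=exp@D [exp=D main=D topic=B]
After op 9 (merge): HEAD=exp@E [exp=E main=D topic=B]
After op 10 (branch): HEAD=exp@E [exp=E fix=E main=D topic=B]
After op 11 (merge): HEAD=exp@F [exp=F fix=E main=D topic=B]
After op 12 (merge): HEAD=exp@G [exp=G fix=E main=D topic=B]
ancestors(main=D): ['A', 'B', 'D']
ancestors(fix=E): ['A', 'B', 'D', 'E']
common: ['A', 'B', 'D']

Answer: D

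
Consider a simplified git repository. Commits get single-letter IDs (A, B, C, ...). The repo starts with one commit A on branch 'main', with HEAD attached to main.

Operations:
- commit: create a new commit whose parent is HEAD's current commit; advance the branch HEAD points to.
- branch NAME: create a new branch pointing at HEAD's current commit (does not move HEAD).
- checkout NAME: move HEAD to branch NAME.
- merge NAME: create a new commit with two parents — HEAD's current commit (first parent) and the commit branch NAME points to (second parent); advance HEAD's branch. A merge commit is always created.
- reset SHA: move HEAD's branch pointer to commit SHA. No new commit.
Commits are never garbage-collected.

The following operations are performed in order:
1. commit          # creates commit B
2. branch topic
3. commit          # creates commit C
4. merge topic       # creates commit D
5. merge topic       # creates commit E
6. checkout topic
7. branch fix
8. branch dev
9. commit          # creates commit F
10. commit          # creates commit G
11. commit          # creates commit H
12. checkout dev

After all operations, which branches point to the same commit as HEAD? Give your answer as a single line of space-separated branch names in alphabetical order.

After op 1 (commit): HEAD=main@B [main=B]
After op 2 (branch): HEAD=main@B [main=B topic=B]
After op 3 (commit): HEAD=main@C [main=C topic=B]
After op 4 (merge): HEAD=main@D [main=D topic=B]
After op 5 (merge): HEAD=main@E [main=E topic=B]
After op 6 (checkout): HEAD=topic@B [main=E topic=B]
After op 7 (branch): HEAD=topic@B [fix=B main=E topic=B]
After op 8 (branch): HEAD=topic@B [dev=B fix=B main=E topic=B]
After op 9 (commit): HEAD=topic@F [dev=B fix=B main=E topic=F]
After op 10 (commit): HEAD=topic@G [dev=B fix=B main=E topic=G]
After op 11 (commit): HEAD=topic@H [dev=B fix=B main=E topic=H]
After op 12 (checkout): HEAD=dev@B [dev=B fix=B main=E topic=H]

Answer: dev fix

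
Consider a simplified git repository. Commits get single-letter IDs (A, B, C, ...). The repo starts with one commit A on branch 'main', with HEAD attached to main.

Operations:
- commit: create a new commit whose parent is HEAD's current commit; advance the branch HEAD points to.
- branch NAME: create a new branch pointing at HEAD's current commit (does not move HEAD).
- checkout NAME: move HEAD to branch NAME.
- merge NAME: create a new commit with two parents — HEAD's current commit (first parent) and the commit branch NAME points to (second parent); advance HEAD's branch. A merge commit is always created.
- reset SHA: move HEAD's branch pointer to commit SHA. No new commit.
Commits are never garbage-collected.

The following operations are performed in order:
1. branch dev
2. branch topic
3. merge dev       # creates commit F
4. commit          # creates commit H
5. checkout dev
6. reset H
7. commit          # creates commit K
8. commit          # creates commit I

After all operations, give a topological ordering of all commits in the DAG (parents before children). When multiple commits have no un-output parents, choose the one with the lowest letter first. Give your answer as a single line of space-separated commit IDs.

After op 1 (branch): HEAD=main@A [dev=A main=A]
After op 2 (branch): HEAD=main@A [dev=A main=A topic=A]
After op 3 (merge): HEAD=main@F [dev=A main=F topic=A]
After op 4 (commit): HEAD=main@H [dev=A main=H topic=A]
After op 5 (checkout): HEAD=dev@A [dev=A main=H topic=A]
After op 6 (reset): HEAD=dev@H [dev=H main=H topic=A]
After op 7 (commit): HEAD=dev@K [dev=K main=H topic=A]
After op 8 (commit): HEAD=dev@I [dev=I main=H topic=A]
commit A: parents=[]
commit F: parents=['A', 'A']
commit H: parents=['F']
commit I: parents=['K']
commit K: parents=['H']

Answer: A F H K I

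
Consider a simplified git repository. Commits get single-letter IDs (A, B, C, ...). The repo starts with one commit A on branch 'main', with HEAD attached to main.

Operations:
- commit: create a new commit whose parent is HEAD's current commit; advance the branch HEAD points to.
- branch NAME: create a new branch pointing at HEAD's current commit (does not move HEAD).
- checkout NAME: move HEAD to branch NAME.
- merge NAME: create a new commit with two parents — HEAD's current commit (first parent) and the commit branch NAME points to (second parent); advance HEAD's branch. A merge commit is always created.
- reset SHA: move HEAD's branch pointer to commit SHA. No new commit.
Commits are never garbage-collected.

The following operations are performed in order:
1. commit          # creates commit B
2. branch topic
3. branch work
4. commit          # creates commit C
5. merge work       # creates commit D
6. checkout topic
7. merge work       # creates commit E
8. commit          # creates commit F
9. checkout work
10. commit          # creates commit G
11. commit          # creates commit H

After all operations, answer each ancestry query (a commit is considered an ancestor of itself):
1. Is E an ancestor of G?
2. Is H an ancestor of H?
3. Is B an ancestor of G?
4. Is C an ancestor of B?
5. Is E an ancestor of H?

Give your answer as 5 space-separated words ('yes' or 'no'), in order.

After op 1 (commit): HEAD=main@B [main=B]
After op 2 (branch): HEAD=main@B [main=B topic=B]
After op 3 (branch): HEAD=main@B [main=B topic=B work=B]
After op 4 (commit): HEAD=main@C [main=C topic=B work=B]
After op 5 (merge): HEAD=main@D [main=D topic=B work=B]
After op 6 (checkout): HEAD=topic@B [main=D topic=B work=B]
After op 7 (merge): HEAD=topic@E [main=D topic=E work=B]
After op 8 (commit): HEAD=topic@F [main=D topic=F work=B]
After op 9 (checkout): HEAD=work@B [main=D topic=F work=B]
After op 10 (commit): HEAD=work@G [main=D topic=F work=G]
After op 11 (commit): HEAD=work@H [main=D topic=F work=H]
ancestors(G) = {A,B,G}; E in? no
ancestors(H) = {A,B,G,H}; H in? yes
ancestors(G) = {A,B,G}; B in? yes
ancestors(B) = {A,B}; C in? no
ancestors(H) = {A,B,G,H}; E in? no

Answer: no yes yes no no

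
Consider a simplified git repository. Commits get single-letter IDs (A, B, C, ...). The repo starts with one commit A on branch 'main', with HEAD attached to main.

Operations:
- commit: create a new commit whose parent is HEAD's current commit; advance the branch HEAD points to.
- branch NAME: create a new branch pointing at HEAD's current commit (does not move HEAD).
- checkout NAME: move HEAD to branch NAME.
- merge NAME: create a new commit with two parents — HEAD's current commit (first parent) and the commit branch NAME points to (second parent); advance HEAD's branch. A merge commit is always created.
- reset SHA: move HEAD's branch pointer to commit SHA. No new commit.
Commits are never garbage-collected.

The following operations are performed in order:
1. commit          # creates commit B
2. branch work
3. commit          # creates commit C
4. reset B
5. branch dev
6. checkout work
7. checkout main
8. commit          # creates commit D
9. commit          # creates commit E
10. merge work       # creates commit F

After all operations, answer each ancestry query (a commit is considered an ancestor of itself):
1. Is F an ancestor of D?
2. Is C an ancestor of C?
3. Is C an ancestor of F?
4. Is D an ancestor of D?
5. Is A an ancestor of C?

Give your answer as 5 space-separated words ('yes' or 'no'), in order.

Answer: no yes no yes yes

Derivation:
After op 1 (commit): HEAD=main@B [main=B]
After op 2 (branch): HEAD=main@B [main=B work=B]
After op 3 (commit): HEAD=main@C [main=C work=B]
After op 4 (reset): HEAD=main@B [main=B work=B]
After op 5 (branch): HEAD=main@B [dev=B main=B work=B]
After op 6 (checkout): HEAD=work@B [dev=B main=B work=B]
After op 7 (checkout): HEAD=main@B [dev=B main=B work=B]
After op 8 (commit): HEAD=main@D [dev=B main=D work=B]
After op 9 (commit): HEAD=main@E [dev=B main=E work=B]
After op 10 (merge): HEAD=main@F [dev=B main=F work=B]
ancestors(D) = {A,B,D}; F in? no
ancestors(C) = {A,B,C}; C in? yes
ancestors(F) = {A,B,D,E,F}; C in? no
ancestors(D) = {A,B,D}; D in? yes
ancestors(C) = {A,B,C}; A in? yes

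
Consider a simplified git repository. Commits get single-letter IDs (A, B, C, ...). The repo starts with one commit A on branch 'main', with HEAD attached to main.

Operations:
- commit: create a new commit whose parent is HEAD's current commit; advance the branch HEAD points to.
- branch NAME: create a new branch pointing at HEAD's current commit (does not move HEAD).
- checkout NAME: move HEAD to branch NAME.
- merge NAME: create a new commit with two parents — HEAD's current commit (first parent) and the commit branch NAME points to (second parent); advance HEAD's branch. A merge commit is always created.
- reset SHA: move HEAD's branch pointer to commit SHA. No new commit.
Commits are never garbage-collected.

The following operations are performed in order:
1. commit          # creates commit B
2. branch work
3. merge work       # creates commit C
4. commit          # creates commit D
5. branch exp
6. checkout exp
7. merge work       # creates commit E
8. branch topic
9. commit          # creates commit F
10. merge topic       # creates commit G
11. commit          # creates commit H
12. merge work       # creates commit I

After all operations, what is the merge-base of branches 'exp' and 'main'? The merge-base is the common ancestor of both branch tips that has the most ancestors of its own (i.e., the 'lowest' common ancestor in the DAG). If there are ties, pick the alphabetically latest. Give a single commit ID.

After op 1 (commit): HEAD=main@B [main=B]
After op 2 (branch): HEAD=main@B [main=B work=B]
After op 3 (merge): HEAD=main@C [main=C work=B]
After op 4 (commit): HEAD=main@D [main=D work=B]
After op 5 (branch): HEAD=main@D [exp=D main=D work=B]
After op 6 (checkout): HEAD=exp@D [exp=D main=D work=B]
After op 7 (merge): HEAD=exp@E [exp=E main=D work=B]
After op 8 (branch): HEAD=exp@E [exp=E main=D topic=E work=B]
After op 9 (commit): HEAD=exp@F [exp=F main=D topic=E work=B]
After op 10 (merge): HEAD=exp@G [exp=G main=D topic=E work=B]
After op 11 (commit): HEAD=exp@H [exp=H main=D topic=E work=B]
After op 12 (merge): HEAD=exp@I [exp=I main=D topic=E work=B]
ancestors(exp=I): ['A', 'B', 'C', 'D', 'E', 'F', 'G', 'H', 'I']
ancestors(main=D): ['A', 'B', 'C', 'D']
common: ['A', 'B', 'C', 'D']

Answer: D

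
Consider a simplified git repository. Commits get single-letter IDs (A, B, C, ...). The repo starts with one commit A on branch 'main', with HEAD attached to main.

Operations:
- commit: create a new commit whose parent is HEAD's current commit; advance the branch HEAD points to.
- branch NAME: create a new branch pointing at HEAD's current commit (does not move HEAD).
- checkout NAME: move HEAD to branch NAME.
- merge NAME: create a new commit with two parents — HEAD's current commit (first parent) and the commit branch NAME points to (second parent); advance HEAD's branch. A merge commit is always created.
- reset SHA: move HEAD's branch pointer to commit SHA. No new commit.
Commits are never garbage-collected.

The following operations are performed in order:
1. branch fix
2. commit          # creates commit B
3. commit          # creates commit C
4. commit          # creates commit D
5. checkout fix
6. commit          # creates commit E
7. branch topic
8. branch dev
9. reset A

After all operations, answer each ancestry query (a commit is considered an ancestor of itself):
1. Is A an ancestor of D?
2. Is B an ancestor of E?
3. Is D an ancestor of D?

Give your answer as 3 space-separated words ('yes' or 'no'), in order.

After op 1 (branch): HEAD=main@A [fix=A main=A]
After op 2 (commit): HEAD=main@B [fix=A main=B]
After op 3 (commit): HEAD=main@C [fix=A main=C]
After op 4 (commit): HEAD=main@D [fix=A main=D]
After op 5 (checkout): HEAD=fix@A [fix=A main=D]
After op 6 (commit): HEAD=fix@E [fix=E main=D]
After op 7 (branch): HEAD=fix@E [fix=E main=D topic=E]
After op 8 (branch): HEAD=fix@E [dev=E fix=E main=D topic=E]
After op 9 (reset): HEAD=fix@A [dev=E fix=A main=D topic=E]
ancestors(D) = {A,B,C,D}; A in? yes
ancestors(E) = {A,E}; B in? no
ancestors(D) = {A,B,C,D}; D in? yes

Answer: yes no yes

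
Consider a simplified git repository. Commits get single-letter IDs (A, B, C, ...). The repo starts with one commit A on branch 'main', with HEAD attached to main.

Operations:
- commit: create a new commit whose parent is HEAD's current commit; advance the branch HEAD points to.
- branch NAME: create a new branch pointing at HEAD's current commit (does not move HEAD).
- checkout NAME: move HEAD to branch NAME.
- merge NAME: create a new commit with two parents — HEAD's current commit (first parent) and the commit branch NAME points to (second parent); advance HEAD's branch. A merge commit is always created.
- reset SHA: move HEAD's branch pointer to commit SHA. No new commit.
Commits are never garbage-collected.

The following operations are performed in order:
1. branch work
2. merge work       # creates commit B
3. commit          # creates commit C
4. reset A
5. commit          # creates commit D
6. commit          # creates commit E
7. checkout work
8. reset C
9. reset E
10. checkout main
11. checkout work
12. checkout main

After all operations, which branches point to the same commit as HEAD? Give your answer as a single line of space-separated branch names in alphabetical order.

Answer: main work

Derivation:
After op 1 (branch): HEAD=main@A [main=A work=A]
After op 2 (merge): HEAD=main@B [main=B work=A]
After op 3 (commit): HEAD=main@C [main=C work=A]
After op 4 (reset): HEAD=main@A [main=A work=A]
After op 5 (commit): HEAD=main@D [main=D work=A]
After op 6 (commit): HEAD=main@E [main=E work=A]
After op 7 (checkout): HEAD=work@A [main=E work=A]
After op 8 (reset): HEAD=work@C [main=E work=C]
After op 9 (reset): HEAD=work@E [main=E work=E]
After op 10 (checkout): HEAD=main@E [main=E work=E]
After op 11 (checkout): HEAD=work@E [main=E work=E]
After op 12 (checkout): HEAD=main@E [main=E work=E]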